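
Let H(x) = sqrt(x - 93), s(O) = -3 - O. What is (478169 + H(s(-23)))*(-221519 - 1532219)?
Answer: -838583145722 - 1753738*I*sqrt(73) ≈ -8.3858e+11 - 1.4984e+7*I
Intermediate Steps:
H(x) = sqrt(-93 + x)
(478169 + H(s(-23)))*(-221519 - 1532219) = (478169 + sqrt(-93 + (-3 - 1*(-23))))*(-221519 - 1532219) = (478169 + sqrt(-93 + (-3 + 23)))*(-1753738) = (478169 + sqrt(-93 + 20))*(-1753738) = (478169 + sqrt(-73))*(-1753738) = (478169 + I*sqrt(73))*(-1753738) = -838583145722 - 1753738*I*sqrt(73)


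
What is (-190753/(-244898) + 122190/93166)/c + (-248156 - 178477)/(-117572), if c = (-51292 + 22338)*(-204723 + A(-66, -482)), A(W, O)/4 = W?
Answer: 3610871556543434627318363/995088027894508864326738 ≈ 3.6287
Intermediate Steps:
A(W, O) = 4*W
c = 5935193598 (c = (-51292 + 22338)*(-204723 + 4*(-66)) = -28954*(-204723 - 264) = -28954*(-204987) = 5935193598)
(-190753/(-244898) + 122190/93166)/c + (-248156 - 178477)/(-117572) = (-190753/(-244898) + 122190/93166)/5935193598 + (-248156 - 178477)/(-117572) = (-190753*(-1/244898) + 122190*(1/93166))*(1/5935193598) - 426633*(-1/117572) = (190753/244898 + 61095/46583)*(1/5935193598) + 426633/117572 = (23847890309/11408083534)*(1/5935193598) + 426633/117572 = 23847890309/67709184356446015332 + 426633/117572 = 3610871556543434627318363/995088027894508864326738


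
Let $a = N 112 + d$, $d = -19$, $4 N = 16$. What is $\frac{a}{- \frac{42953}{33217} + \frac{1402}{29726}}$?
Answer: $- \frac{70599710753}{205041774} \approx -344.32$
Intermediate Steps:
$N = 4$ ($N = \frac{1}{4} \cdot 16 = 4$)
$a = 429$ ($a = 4 \cdot 112 - 19 = 448 - 19 = 429$)
$\frac{a}{- \frac{42953}{33217} + \frac{1402}{29726}} = \frac{429}{- \frac{42953}{33217} + \frac{1402}{29726}} = \frac{429}{\left(-42953\right) \frac{1}{33217} + 1402 \cdot \frac{1}{29726}} = \frac{429}{- \frac{42953}{33217} + \frac{701}{14863}} = \frac{429}{- \frac{615125322}{493704271}} = 429 \left(- \frac{493704271}{615125322}\right) = - \frac{70599710753}{205041774}$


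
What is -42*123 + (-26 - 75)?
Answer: -5267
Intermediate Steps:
-42*123 + (-26 - 75) = -5166 - 101 = -5267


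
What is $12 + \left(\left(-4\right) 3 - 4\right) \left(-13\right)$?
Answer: $220$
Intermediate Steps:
$12 + \left(\left(-4\right) 3 - 4\right) \left(-13\right) = 12 + \left(-12 - 4\right) \left(-13\right) = 12 - -208 = 12 + 208 = 220$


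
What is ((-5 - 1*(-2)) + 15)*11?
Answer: 132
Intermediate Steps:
((-5 - 1*(-2)) + 15)*11 = ((-5 + 2) + 15)*11 = (-3 + 15)*11 = 12*11 = 132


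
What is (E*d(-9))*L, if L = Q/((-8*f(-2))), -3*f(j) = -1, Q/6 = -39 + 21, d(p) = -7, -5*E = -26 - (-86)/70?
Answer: -70227/50 ≈ -1404.5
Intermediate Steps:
E = 867/175 (E = -(-26 - (-86)/70)/5 = -(-26 - 1*(-43/35))/5 = -(-26 + 43/35)/5 = -⅕*(-867/35) = 867/175 ≈ 4.9543)
Q = -108 (Q = 6*(-39 + 21) = 6*(-18) = -108)
f(j) = ⅓ (f(j) = -⅓*(-1) = ⅓)
L = 81/2 (L = -108/((-8*⅓)) = -108/(-8/3) = -108*(-3/8) = 81/2 ≈ 40.500)
(E*d(-9))*L = ((867/175)*(-7))*(81/2) = -867/25*81/2 = -70227/50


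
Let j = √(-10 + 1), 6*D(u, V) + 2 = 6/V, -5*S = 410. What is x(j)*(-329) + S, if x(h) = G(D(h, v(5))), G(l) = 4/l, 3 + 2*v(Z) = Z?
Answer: -2056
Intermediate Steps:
v(Z) = -3/2 + Z/2
S = -82 (S = -⅕*410 = -82)
D(u, V) = -⅓ + 1/V (D(u, V) = -⅓ + (6/V)/6 = -⅓ + 1/V)
j = 3*I (j = √(-9) = 3*I ≈ 3.0*I)
x(h) = 6 (x(h) = 4/(((3 - (-3/2 + (½)*5))/(3*(-3/2 + (½)*5)))) = 4/(((3 - (-3/2 + 5/2))/(3*(-3/2 + 5/2)))) = 4/(((⅓)*(3 - 1*1)/1)) = 4/(((⅓)*1*(3 - 1))) = 4/(((⅓)*1*2)) = 4/(⅔) = 4*(3/2) = 6)
x(j)*(-329) + S = 6*(-329) - 82 = -1974 - 82 = -2056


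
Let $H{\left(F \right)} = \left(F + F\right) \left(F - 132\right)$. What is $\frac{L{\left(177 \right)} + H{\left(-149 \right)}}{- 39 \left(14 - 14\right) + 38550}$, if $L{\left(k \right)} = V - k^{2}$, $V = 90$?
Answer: $\frac{52499}{38550} \approx 1.3618$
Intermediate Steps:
$L{\left(k \right)} = 90 - k^{2}$
$H{\left(F \right)} = 2 F \left(-132 + F\right)$
$\frac{L{\left(177 \right)} + H{\left(-149 \right)}}{- 39 \left(14 - 14\right) + 38550} = \frac{\left(90 - 177^{2}\right) + 2 \left(-149\right) \left(-132 - 149\right)}{- 39 \left(14 - 14\right) + 38550} = \frac{\left(90 - 31329\right) + 2 \left(-149\right) \left(-281\right)}{\left(-39\right) 0 + 38550} = \frac{\left(90 - 31329\right) + 83738}{0 + 38550} = \frac{-31239 + 83738}{38550} = 52499 \cdot \frac{1}{38550} = \frac{52499}{38550}$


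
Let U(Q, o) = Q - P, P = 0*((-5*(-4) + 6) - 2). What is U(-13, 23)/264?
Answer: -13/264 ≈ -0.049242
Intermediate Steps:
P = 0 (P = 0*((20 + 6) - 2) = 0*(26 - 2) = 0*24 = 0)
U(Q, o) = Q (U(Q, o) = Q - 1*0 = Q + 0 = Q)
U(-13, 23)/264 = -13/264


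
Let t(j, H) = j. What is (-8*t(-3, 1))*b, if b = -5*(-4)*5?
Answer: 2400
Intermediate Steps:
b = 100 (b = 20*5 = 100)
(-8*t(-3, 1))*b = -8*(-3)*100 = 24*100 = 2400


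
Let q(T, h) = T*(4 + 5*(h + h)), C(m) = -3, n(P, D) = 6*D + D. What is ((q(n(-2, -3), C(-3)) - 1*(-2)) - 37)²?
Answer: 261121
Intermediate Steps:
n(P, D) = 7*D
q(T, h) = T*(4 + 10*h) (q(T, h) = T*(4 + 5*(2*h)) = T*(4 + 10*h))
((q(n(-2, -3), C(-3)) - 1*(-2)) - 37)² = ((2*(7*(-3))*(2 + 5*(-3)) - 1*(-2)) - 37)² = ((2*(-21)*(2 - 15) + 2) - 37)² = ((2*(-21)*(-13) + 2) - 37)² = ((546 + 2) - 37)² = (548 - 37)² = 511² = 261121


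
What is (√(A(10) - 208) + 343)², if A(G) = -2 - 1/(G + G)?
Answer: (3430 + I*√21005)²/100 ≈ 1.1744e+5 + 9942.3*I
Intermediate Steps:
A(G) = -2 - 1/(2*G)
(√(A(10) - 208) + 343)² = (√((-2 - ½/10) - 208) + 343)² = (√((-2 - ½*⅒) - 208) + 343)² = (√((-2 - 1/20) - 208) + 343)² = (√(-41/20 - 208) + 343)² = (√(-4201/20) + 343)² = (I*√21005/10 + 343)² = (343 + I*√21005/10)²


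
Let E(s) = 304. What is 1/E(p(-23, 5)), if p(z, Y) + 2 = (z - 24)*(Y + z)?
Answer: 1/304 ≈ 0.0032895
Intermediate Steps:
p(z, Y) = -2 + (-24 + z)*(Y + z) (p(z, Y) = -2 + (z - 24)*(Y + z) = -2 + (-24 + z)*(Y + z))
1/E(p(-23, 5)) = 1/304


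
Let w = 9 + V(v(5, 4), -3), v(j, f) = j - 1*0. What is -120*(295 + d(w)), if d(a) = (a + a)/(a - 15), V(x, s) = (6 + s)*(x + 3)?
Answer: -35840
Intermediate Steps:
v(j, f) = j (v(j, f) = j + 0 = j)
V(x, s) = (3 + x)*(6 + s) (V(x, s) = (6 + s)*(3 + x) = (3 + x)*(6 + s))
w = 33 (w = 9 + (18 + 3*(-3) + 6*5 - 3*5) = 9 + (18 - 9 + 30 - 15) = 9 + 24 = 33)
d(a) = 2*a/(-15 + a) (d(a) = (2*a)/(-15 + a) = 2*a/(-15 + a))
-120*(295 + d(w)) = -120*(295 + 2*33/(-15 + 33)) = -120*(295 + 2*33/18) = -120*(295 + 2*33*(1/18)) = -120*(295 + 11/3) = -120*896/3 = -35840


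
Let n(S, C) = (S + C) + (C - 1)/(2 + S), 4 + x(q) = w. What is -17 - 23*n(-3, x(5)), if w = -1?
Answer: 29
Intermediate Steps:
x(q) = -5 (x(q) = -4 - 1 = -5)
n(S, C) = C + S + (-1 + C)/(2 + S) (n(S, C) = (C + S) + (-1 + C)/(2 + S) = C + S + (-1 + C)/(2 + S))
-17 - 23*n(-3, x(5)) = -17 - 23*(-1 + (-3)² + 2*(-3) + 3*(-5) - 5*(-3))/(2 - 3) = -17 - 23*(-1 + 9 - 6 - 15 + 15)/(-1) = -17 - (-23)*2 = -17 - 23*(-2) = -17 + 46 = 29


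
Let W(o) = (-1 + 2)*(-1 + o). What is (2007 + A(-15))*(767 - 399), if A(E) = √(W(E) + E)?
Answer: 738576 + 368*I*√31 ≈ 7.3858e+5 + 2048.9*I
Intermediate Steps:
W(o) = -1 + o (W(o) = 1*(-1 + o) = -1 + o)
A(E) = √(-1 + 2*E) (A(E) = √((-1 + E) + E) = √(-1 + 2*E))
(2007 + A(-15))*(767 - 399) = (2007 + √(-1 + 2*(-15)))*(767 - 399) = (2007 + √(-1 - 30))*368 = (2007 + √(-31))*368 = (2007 + I*√31)*368 = 738576 + 368*I*√31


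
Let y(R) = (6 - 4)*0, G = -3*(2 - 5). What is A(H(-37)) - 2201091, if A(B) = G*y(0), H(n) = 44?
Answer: -2201091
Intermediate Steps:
G = 9 (G = -3*(-3) = 9)
y(R) = 0 (y(R) = 2*0 = 0)
A(B) = 0 (A(B) = 9*0 = 0)
A(H(-37)) - 2201091 = 0 - 2201091 = -2201091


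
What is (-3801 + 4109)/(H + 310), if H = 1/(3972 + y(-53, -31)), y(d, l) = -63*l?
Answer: 260700/262393 ≈ 0.99355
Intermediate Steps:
H = 1/5925 (H = 1/(3972 - 63*(-31)) = 1/(3972 + 1953) = 1/5925 ≈ 0.00016878)
(-3801 + 4109)/(H + 310) = (-3801 + 4109)/(1/5925 + 310) = 308/(1836751/5925) = 308*(5925/1836751) = 260700/262393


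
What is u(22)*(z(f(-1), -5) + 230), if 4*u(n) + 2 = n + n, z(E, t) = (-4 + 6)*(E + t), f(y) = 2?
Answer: 2352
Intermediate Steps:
z(E, t) = 2*E + 2*t (z(E, t) = 2*(E + t) = 2*E + 2*t)
u(n) = -½ + n/2 (u(n) = -½ + (n + n)/4 = -½ + (2*n)/4 = -½ + n/2)
u(22)*(z(f(-1), -5) + 230) = (-½ + (½)*22)*((2*2 + 2*(-5)) + 230) = (-½ + 11)*((4 - 10) + 230) = 21*(-6 + 230)/2 = (21/2)*224 = 2352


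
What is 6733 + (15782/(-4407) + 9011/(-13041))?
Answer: 9915675488/1473633 ≈ 6728.7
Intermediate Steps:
6733 + (15782/(-4407) + 9011/(-13041)) = 6733 + (15782*(-1/4407) + 9011*(-1/13041)) = 6733 + (-1214/339 - 9011/13041) = 6733 - 6295501/1473633 = 9915675488/1473633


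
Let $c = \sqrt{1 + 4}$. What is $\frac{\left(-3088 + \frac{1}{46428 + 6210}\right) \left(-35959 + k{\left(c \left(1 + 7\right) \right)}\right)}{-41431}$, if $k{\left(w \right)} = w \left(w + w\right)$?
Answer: $- \frac{1913655741539}{726948326} \approx -2632.4$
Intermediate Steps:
$c = \sqrt{5} \approx 2.2361$
$k{\left(w \right)} = 2 w^{2}$ ($k{\left(w \right)} = w 2 w = 2 w^{2}$)
$\frac{\left(-3088 + \frac{1}{46428 + 6210}\right) \left(-35959 + k{\left(c \left(1 + 7\right) \right)}\right)}{-41431} = \frac{\left(-3088 + \frac{1}{46428 + 6210}\right) \left(-35959 + 2 \left(\sqrt{5} \left(1 + 7\right)\right)^{2}\right)}{-41431} = \left(-3088 + \frac{1}{52638}\right) \left(-35959 + 2 \left(\sqrt{5} \cdot 8\right)^{2}\right) \left(- \frac{1}{41431}\right) = \left(-3088 + \frac{1}{52638}\right) \left(-35959 + 2 \left(8 \sqrt{5}\right)^{2}\right) \left(- \frac{1}{41431}\right) = - \frac{162546143 \left(-35959 + 2 \cdot 320\right)}{52638} \left(- \frac{1}{41431}\right) = - \frac{162546143 \left(-35959 + 640\right)}{52638} \left(- \frac{1}{41431}\right) = \left(- \frac{162546143}{52638}\right) \left(-35319\right) \left(- \frac{1}{41431}\right) = \frac{1913655741539}{17546} \left(- \frac{1}{41431}\right) = - \frac{1913655741539}{726948326}$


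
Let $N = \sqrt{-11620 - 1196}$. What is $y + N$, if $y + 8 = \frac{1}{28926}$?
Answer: $- \frac{231407}{28926} + 12 i \sqrt{89} \approx -8.0 + 113.21 i$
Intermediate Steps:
$y = - \frac{231407}{28926}$ ($y = -8 + \frac{1}{28926} = - \frac{231407}{28926} \approx -8.0$)
$N = 12 i \sqrt{89}$ ($N = \sqrt{-12816} = 12 i \sqrt{89} \approx 113.21 i$)
$y + N = - \frac{231407}{28926} + 12 i \sqrt{89}$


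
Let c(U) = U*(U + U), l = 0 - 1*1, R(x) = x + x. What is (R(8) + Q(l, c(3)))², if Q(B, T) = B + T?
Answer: 1089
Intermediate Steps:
R(x) = 2*x
l = -1 (l = 0 - 1 = -1)
c(U) = 2*U² (c(U) = U*(2*U) = 2*U²)
(R(8) + Q(l, c(3)))² = (2*8 + (-1 + 2*3²))² = (16 + (-1 + 2*9))² = (16 + (-1 + 18))² = (16 + 17)² = 33² = 1089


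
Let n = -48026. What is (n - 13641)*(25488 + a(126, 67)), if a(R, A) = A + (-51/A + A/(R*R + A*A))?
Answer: -2150181115476133/1364455 ≈ -1.5759e+9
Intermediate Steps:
a(R, A) = A - 51/A + A/(A² + R²) (a(R, A) = A + (-51/A + A/(R² + A²)) = A + (-51/A + A/(A² + R²)) = A - 51/A + A/(A² + R²))
(n - 13641)*(25488 + a(126, 67)) = (-48026 - 13641)*(25488 + (67⁴ - 51*126² - 50*67² + 67²*126²)/(67*(67² + 126²))) = -61667*(25488 + (20151121 - 51*15876 - 50*4489 + 4489*15876)/(67*(4489 + 15876))) = -61667*(25488 + (1/67)*(20151121 - 809676 - 224450 + 71267364)/20365) = -61667*(25488 + (1/67)*(1/20365)*90384359) = -61667*(25488 + 90384359/1364455) = -61667*34867613399/1364455 = -2150181115476133/1364455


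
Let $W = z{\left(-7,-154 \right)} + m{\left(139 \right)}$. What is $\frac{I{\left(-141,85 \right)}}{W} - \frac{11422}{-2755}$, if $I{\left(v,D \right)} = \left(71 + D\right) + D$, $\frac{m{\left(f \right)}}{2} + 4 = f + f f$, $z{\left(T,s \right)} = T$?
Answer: $\frac{89007373}{21436655} \approx 4.1521$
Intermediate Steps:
$m{\left(f \right)} = -8 + 2 f + 2 f^{2}$ ($m{\left(f \right)} = -8 + 2 \left(f + f f\right) = -8 + 2 \left(f + f^{2}\right) = -8 + \left(2 f + 2 f^{2}\right) = -8 + 2 f + 2 f^{2}$)
$I{\left(v,D \right)} = 71 + 2 D$
$W = 38905$ ($W = -7 + \left(-8 + 2 \cdot 139 + 2 \cdot 139^{2}\right) = -7 + \left(-8 + 278 + 2 \cdot 19321\right) = -7 + \left(-8 + 278 + 38642\right) = -7 + 38912 = 38905$)
$\frac{I{\left(-141,85 \right)}}{W} - \frac{11422}{-2755} = \frac{71 + 2 \cdot 85}{38905} - \frac{11422}{-2755} = \left(71 + 170\right) \frac{1}{38905} - - \frac{11422}{2755} = 241 \cdot \frac{1}{38905} + \frac{11422}{2755} = \frac{241}{38905} + \frac{11422}{2755} = \frac{89007373}{21436655}$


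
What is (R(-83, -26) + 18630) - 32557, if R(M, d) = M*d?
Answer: -11769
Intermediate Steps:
(R(-83, -26) + 18630) - 32557 = (-83*(-26) + 18630) - 32557 = (2158 + 18630) - 32557 = 20788 - 32557 = -11769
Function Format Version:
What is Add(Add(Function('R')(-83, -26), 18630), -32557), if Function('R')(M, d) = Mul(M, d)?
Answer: -11769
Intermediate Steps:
Add(Add(Function('R')(-83, -26), 18630), -32557) = Add(Add(Mul(-83, -26), 18630), -32557) = Add(Add(2158, 18630), -32557) = Add(20788, -32557) = -11769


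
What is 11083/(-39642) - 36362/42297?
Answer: -212248895/186304186 ≈ -1.1393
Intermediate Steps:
11083/(-39642) - 36362/42297 = 11083*(-1/39642) - 36362*1/42297 = -11083/39642 - 36362/42297 = -212248895/186304186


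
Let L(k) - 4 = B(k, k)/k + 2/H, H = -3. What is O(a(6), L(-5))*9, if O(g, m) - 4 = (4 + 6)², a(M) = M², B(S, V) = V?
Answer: 936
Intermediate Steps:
L(k) = 13/3 (L(k) = 4 + (k/k + 2/(-3)) = 4 + (1 + 2*(-⅓)) = 4 + (1 - ⅔) = 4 + ⅓ = 13/3)
O(g, m) = 104 (O(g, m) = 4 + (4 + 6)² = 4 + 10² = 4 + 100 = 104)
O(a(6), L(-5))*9 = 104*9 = 936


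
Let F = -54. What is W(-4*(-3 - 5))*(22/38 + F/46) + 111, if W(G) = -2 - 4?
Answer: 50067/437 ≈ 114.57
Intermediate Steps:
W(G) = -6
W(-4*(-3 - 5))*(22/38 + F/46) + 111 = -6*(22/38 - 54/46) + 111 = -6*(22*(1/38) - 54*1/46) + 111 = -6*(11/19 - 27/23) + 111 = -6*(-260/437) + 111 = 1560/437 + 111 = 50067/437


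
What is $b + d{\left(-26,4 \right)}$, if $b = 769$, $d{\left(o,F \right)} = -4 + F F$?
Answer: $781$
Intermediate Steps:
$d{\left(o,F \right)} = -4 + F^{2}$
$b + d{\left(-26,4 \right)} = 769 - \left(4 - 4^{2}\right) = 769 + \left(-4 + 16\right) = 769 + 12 = 781$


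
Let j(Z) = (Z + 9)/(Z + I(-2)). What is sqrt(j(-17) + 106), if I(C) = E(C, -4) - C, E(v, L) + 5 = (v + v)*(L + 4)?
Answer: 2*sqrt(665)/5 ≈ 10.315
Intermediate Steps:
E(v, L) = -5 + 2*v*(4 + L) (E(v, L) = -5 + (v + v)*(L + 4) = -5 + (2*v)*(4 + L) = -5 + 2*v*(4 + L))
I(C) = -5 - C (I(C) = (-5 + 8*C + 2*(-4)*C) - C = (-5 + 8*C - 8*C) - C = -5 - C)
j(Z) = (9 + Z)/(-3 + Z) (j(Z) = (Z + 9)/(Z + (-5 - 1*(-2))) = (9 + Z)/(Z + (-5 + 2)) = (9 + Z)/(Z - 3) = (9 + Z)/(-3 + Z))
sqrt(j(-17) + 106) = sqrt((9 - 17)/(-3 - 17) + 106) = sqrt(-8/(-20) + 106) = sqrt(-1/20*(-8) + 106) = sqrt(2/5 + 106) = sqrt(532/5) = 2*sqrt(665)/5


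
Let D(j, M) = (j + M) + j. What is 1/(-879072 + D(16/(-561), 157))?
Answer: -561/493071347 ≈ -1.1378e-6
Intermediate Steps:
D(j, M) = M + 2*j (D(j, M) = (M + j) + j = M + 2*j)
1/(-879072 + D(16/(-561), 157)) = 1/(-879072 + (157 + 2*(16/(-561)))) = 1/(-879072 + (157 + 2*(16*(-1/561)))) = 1/(-879072 + (157 + 2*(-16/561))) = 1/(-879072 + (157 - 32/561)) = 1/(-879072 + 88045/561) = 1/(-493071347/561) = -561/493071347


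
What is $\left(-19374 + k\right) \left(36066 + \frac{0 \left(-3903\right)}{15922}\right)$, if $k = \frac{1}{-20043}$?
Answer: $- \frac{4668299883826}{6681} \approx -6.9874 \cdot 10^{8}$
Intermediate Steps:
$k = - \frac{1}{20043} \approx -4.9893 \cdot 10^{-5}$
$\left(-19374 + k\right) \left(36066 + \frac{0 \left(-3903\right)}{15922}\right) = \left(-19374 - \frac{1}{20043}\right) \left(36066 + \frac{0 \left(-3903\right)}{15922}\right) = - \frac{388313083 \left(36066 + 0 \cdot \frac{1}{15922}\right)}{20043} = - \frac{388313083 \left(36066 + 0\right)}{20043} = \left(- \frac{388313083}{20043}\right) 36066 = - \frac{4668299883826}{6681}$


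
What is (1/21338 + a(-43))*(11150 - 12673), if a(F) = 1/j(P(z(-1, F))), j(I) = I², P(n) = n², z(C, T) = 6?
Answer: -17235791/13827024 ≈ -1.2465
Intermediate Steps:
a(F) = 1/1296 (a(F) = 1/((6²)²) = 1/(36²) = 1/1296)
(1/21338 + a(-43))*(11150 - 12673) = (1/21338 + 1/1296)*(11150 - 12673) = (1/21338 + 1/1296)*(-1523) = (11317/13827024)*(-1523) = -17235791/13827024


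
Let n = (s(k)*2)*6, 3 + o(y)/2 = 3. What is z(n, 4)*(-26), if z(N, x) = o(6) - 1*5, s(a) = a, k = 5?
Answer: 130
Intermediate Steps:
o(y) = 0 (o(y) = -6 + 2*3 = -6 + 6 = 0)
n = 60 (n = (5*2)*6 = 10*6 = 60)
z(N, x) = -5 (z(N, x) = 0 - 1*5 = 0 - 5 = -5)
z(n, 4)*(-26) = -5*(-26) = 130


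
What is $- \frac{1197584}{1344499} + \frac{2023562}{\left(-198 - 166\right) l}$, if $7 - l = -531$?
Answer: $- \frac{113661629051}{10126766468} \approx -11.224$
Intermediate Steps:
$l = 538$ ($l = 7 - -531 = 7 + 531 = 538$)
$- \frac{1197584}{1344499} + \frac{2023562}{\left(-198 - 166\right) l} = - \frac{1197584}{1344499} + \frac{2023562}{\left(-198 - 166\right) 538} = \left(-1197584\right) \frac{1}{1344499} + \frac{2023562}{\left(-364\right) 538} = - \frac{1197584}{1344499} + \frac{2023562}{-195832} = - \frac{1197584}{1344499} + 2023562 \left(- \frac{1}{195832}\right) = - \frac{1197584}{1344499} - \frac{1011781}{97916} = - \frac{113661629051}{10126766468}$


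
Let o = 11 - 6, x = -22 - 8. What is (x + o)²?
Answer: 625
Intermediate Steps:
x = -30
o = 5
(x + o)² = (-30 + 5)² = (-25)² = 625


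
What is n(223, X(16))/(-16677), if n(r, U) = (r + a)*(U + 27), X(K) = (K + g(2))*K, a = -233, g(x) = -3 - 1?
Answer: 730/5559 ≈ 0.13132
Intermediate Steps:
g(x) = -4
X(K) = K*(-4 + K) (X(K) = (K - 4)*K = (-4 + K)*K = K*(-4 + K))
n(r, U) = (-233 + r)*(27 + U) (n(r, U) = (r - 233)*(U + 27) = (-233 + r)*(27 + U))
n(223, X(16))/(-16677) = (-6291 - 3728*(-4 + 16) + 27*223 + (16*(-4 + 16))*223)/(-16677) = (-6291 - 3728*12 + 6021 + (16*12)*223)*(-1/16677) = (-6291 - 233*192 + 6021 + 192*223)*(-1/16677) = (-6291 - 44736 + 6021 + 42816)*(-1/16677) = -2190*(-1/16677) = 730/5559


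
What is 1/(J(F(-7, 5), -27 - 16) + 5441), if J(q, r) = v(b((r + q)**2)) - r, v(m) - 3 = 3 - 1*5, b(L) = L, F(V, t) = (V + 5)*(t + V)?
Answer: 1/5485 ≈ 0.00018232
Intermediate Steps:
F(V, t) = (5 + V)*(V + t)
v(m) = 1 (v(m) = 3 + (3 - 1*5) = 3 + (3 - 5) = 3 - 2 = 1)
J(q, r) = 1 - r
1/(J(F(-7, 5), -27 - 16) + 5441) = 1/((1 - (-27 - 16)) + 5441) = 1/((1 - 1*(-43)) + 5441) = 1/((1 + 43) + 5441) = 1/(44 + 5441) = 1/5485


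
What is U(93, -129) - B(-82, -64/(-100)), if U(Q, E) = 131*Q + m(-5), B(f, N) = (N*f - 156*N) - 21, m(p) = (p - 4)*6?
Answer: 307558/25 ≈ 12302.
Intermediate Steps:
m(p) = -24 + 6*p (m(p) = (-4 + p)*6 = -24 + 6*p)
B(f, N) = -21 - 156*N + N*f (B(f, N) = (-156*N + N*f) - 21 = -21 - 156*N + N*f)
U(Q, E) = -54 + 131*Q (U(Q, E) = 131*Q + (-24 + 6*(-5)) = 131*Q + (-24 - 30) = 131*Q - 54 = -54 + 131*Q)
U(93, -129) - B(-82, -64/(-100)) = (-54 + 131*93) - (-21 - (-9984)/(-100) - 64/(-100)*(-82)) = (-54 + 12183) - (-21 - (-9984)*(-1)/100 - 64*(-1/100)*(-82)) = 12129 - (-21 - 156*16/25 + (16/25)*(-82)) = 12129 - (-21 - 2496/25 - 1312/25) = 12129 - 1*(-4333/25) = 12129 + 4333/25 = 307558/25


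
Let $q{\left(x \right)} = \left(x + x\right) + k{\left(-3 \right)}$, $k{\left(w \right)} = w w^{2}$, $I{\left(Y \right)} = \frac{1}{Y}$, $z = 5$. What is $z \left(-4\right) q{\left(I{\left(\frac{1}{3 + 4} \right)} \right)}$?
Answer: $260$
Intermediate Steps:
$k{\left(w \right)} = w^{3}$
$q{\left(x \right)} = -27 + 2 x$ ($q{\left(x \right)} = \left(x + x\right) + \left(-3\right)^{3} = 2 x - 27 = -27 + 2 x$)
$z \left(-4\right) q{\left(I{\left(\frac{1}{3 + 4} \right)} \right)} = 5 \left(-4\right) \left(-27 + \frac{2}{\frac{1}{3 + 4}}\right) = - 20 \left(-27 + \frac{2}{\frac{1}{7}}\right) = - 20 \left(-27 + 2 \frac{1}{\frac{1}{7}}\right) = - 20 \left(-27 + 2 \cdot 7\right) = - 20 \left(-27 + 14\right) = \left(-20\right) \left(-13\right) = 260$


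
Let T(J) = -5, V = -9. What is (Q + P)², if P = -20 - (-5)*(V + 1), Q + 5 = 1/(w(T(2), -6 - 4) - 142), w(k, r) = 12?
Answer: 71419401/16900 ≈ 4226.0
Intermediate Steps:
Q = -651/130 (Q = -5 + 1/(12 - 142) = -5 + 1/(-130) = -5 - 1/130 = -651/130 ≈ -5.0077)
P = -60 (P = -20 - (-5)*(-9 + 1) = -20 - (-5)*(-8) = -20 - 1*40 = -20 - 40 = -60)
(Q + P)² = (-651/130 - 60)² = (-8451/130)² = 71419401/16900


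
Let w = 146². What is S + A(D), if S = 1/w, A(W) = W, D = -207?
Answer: -4412411/21316 ≈ -207.00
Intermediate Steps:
w = 21316
S = 1/21316 ≈ 4.6913e-5
S + A(D) = 1/21316 - 207 = -4412411/21316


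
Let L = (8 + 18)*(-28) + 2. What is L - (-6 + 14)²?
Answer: -790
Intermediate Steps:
L = -726 (L = 26*(-28) + 2 = -728 + 2 = -726)
L - (-6 + 14)² = -726 - (-6 + 14)² = -726 - 1*8² = -726 - 1*64 = -726 - 64 = -790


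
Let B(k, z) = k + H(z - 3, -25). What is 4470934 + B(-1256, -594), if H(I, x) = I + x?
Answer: 4469056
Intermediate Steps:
B(k, z) = -28 + k + z (B(k, z) = k + ((z - 3) - 25) = k + ((-3 + z) - 25) = k + (-28 + z) = -28 + k + z)
4470934 + B(-1256, -594) = 4470934 + (-28 - 1256 - 594) = 4470934 - 1878 = 4469056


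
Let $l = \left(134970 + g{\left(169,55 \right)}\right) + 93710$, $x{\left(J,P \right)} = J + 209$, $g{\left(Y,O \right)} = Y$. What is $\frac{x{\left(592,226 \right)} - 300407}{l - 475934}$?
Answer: $\frac{299606}{247085} \approx 1.2126$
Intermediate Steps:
$x{\left(J,P \right)} = 209 + J$
$l = 228849$ ($l = \left(134970 + 169\right) + 93710 = 135139 + 93710 = 228849$)
$\frac{x{\left(592,226 \right)} - 300407}{l - 475934} = \frac{\left(209 + 592\right) - 300407}{228849 - 475934} = \frac{801 - 300407}{-247085} = \left(-299606\right) \left(- \frac{1}{247085}\right) = \frac{299606}{247085}$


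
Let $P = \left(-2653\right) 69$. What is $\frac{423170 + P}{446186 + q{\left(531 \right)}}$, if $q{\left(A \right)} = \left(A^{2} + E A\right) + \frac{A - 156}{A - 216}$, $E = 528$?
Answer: $\frac{5042373}{21178840} \approx 0.23809$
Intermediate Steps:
$q{\left(A \right)} = A^{2} + 528 A + \frac{-156 + A}{-216 + A}$ ($q{\left(A \right)} = \left(A^{2} + 528 A\right) + \frac{A - 156}{A - 216} = \left(A^{2} + 528 A\right) + \frac{-156 + A}{-216 + A} = A^{2} + 528 A + \frac{-156 + A}{-216 + A}$)
$P = -183057$
$\frac{423170 + P}{446186 + q{\left(531 \right)}} = \frac{423170 - 183057}{446186 + \frac{-156 + 531^{3} - 60558957 + 312 \cdot 531^{2}}{-216 + 531}} = \frac{240113}{446186 + \frac{-156 + 149721291 - 60558957 + 312 \cdot 281961}{315}} = \frac{240113}{446186 + \frac{-156 + 149721291 - 60558957 + 87971832}{315}} = \frac{240113}{446186 + \frac{1}{315} \cdot 177134010} = \frac{240113}{446186 + \frac{11808934}{21}} = \frac{240113}{\frac{21178840}{21}} = 240113 \cdot \frac{21}{21178840} = \frac{5042373}{21178840}$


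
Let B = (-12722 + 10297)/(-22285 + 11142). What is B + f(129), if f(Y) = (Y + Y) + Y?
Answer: 4314766/11143 ≈ 387.22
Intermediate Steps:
B = 2425/11143 (B = -2425/(-11143) = -2425*(-1/11143) = 2425/11143 ≈ 0.21763)
f(Y) = 3*Y (f(Y) = 2*Y + Y = 3*Y)
B + f(129) = 2425/11143 + 3*129 = 2425/11143 + 387 = 4314766/11143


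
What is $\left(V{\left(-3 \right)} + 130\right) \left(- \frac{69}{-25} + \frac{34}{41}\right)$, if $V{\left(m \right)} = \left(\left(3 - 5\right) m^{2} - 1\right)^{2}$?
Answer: $\frac{1806389}{1025} \approx 1762.3$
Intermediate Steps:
$V{\left(m \right)} = \left(-1 - 2 m^{2}\right)^{2}$ ($V{\left(m \right)} = \left(- 2 m^{2} - 1\right)^{2} = \left(-1 - 2 m^{2}\right)^{2}$)
$\left(V{\left(-3 \right)} + 130\right) \left(- \frac{69}{-25} + \frac{34}{41}\right) = \left(\left(1 + 2 \left(-3\right)^{2}\right)^{2} + 130\right) \left(- \frac{69}{-25} + \frac{34}{41}\right) = \left(\left(1 + 2 \cdot 9\right)^{2} + 130\right) \left(\left(-69\right) \left(- \frac{1}{25}\right) + 34 \cdot \frac{1}{41}\right) = \left(\left(1 + 18\right)^{2} + 130\right) \left(\frac{69}{25} + \frac{34}{41}\right) = \left(19^{2} + 130\right) \frac{3679}{1025} = \left(361 + 130\right) \frac{3679}{1025} = 491 \cdot \frac{3679}{1025} = \frac{1806389}{1025}$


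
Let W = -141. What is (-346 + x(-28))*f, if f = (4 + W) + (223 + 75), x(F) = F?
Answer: -60214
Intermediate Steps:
f = 161 (f = (4 - 141) + (223 + 75) = -137 + 298 = 161)
(-346 + x(-28))*f = (-346 - 28)*161 = -374*161 = -60214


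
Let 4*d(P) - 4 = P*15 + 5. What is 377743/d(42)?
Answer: 1510972/639 ≈ 2364.6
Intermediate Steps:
d(P) = 9/4 + 15*P/4 (d(P) = 1 + (P*15 + 5)/4 = 1 + (15*P + 5)/4 = 1 + (5 + 15*P)/4 = 1 + (5/4 + 15*P/4) = 9/4 + 15*P/4)
377743/d(42) = 377743/(9/4 + (15/4)*42) = 377743/(9/4 + 315/2) = 377743/(639/4) = 377743*(4/639) = 1510972/639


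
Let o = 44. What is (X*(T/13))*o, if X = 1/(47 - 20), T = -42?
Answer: -616/117 ≈ -5.2650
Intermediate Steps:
X = 1/27 ≈ 0.037037
(X*(T/13))*o = ((-42/13)/27)*44 = ((-42*1/13)/27)*44 = ((1/27)*(-42/13))*44 = -14/117*44 = -616/117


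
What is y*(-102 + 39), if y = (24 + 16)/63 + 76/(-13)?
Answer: 4268/13 ≈ 328.31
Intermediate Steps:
y = -4268/819 (y = 40*(1/63) + 76*(-1/13) = 40/63 - 76/13 = -4268/819 ≈ -5.2112)
y*(-102 + 39) = -4268*(-102 + 39)/819 = -4268/819*(-63) = 4268/13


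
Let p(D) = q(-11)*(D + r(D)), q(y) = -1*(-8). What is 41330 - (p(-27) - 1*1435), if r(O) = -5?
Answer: 43021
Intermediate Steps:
q(y) = 8
p(D) = -40 + 8*D (p(D) = 8*(D - 5) = 8*(-5 + D) = -40 + 8*D)
41330 - (p(-27) - 1*1435) = 41330 - ((-40 + 8*(-27)) - 1*1435) = 41330 - ((-40 - 216) - 1435) = 41330 - (-256 - 1435) = 41330 - 1*(-1691) = 41330 + 1691 = 43021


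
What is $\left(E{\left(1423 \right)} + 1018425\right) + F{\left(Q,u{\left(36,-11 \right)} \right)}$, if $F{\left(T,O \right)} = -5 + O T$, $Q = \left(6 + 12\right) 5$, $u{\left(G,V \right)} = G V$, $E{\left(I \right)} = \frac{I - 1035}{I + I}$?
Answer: $\frac{1398496134}{1423} \approx 9.8278 \cdot 10^{5}$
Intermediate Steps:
$E{\left(I \right)} = \frac{-1035 + I}{2 I}$
$Q = 90$ ($Q = 18 \cdot 5 = 90$)
$\left(E{\left(1423 \right)} + 1018425\right) + F{\left(Q,u{\left(36,-11 \right)} \right)} = \left(\frac{-1035 + 1423}{2 \cdot 1423} + 1018425\right) + \left(-5 + 36 \left(-11\right) 90\right) = \left(\frac{1}{2} \cdot \frac{1}{1423} \cdot 388 + 1018425\right) - 35645 = \left(\frac{194}{1423} + 1018425\right) - 35645 = \frac{1449218969}{1423} - 35645 = \frac{1398496134}{1423}$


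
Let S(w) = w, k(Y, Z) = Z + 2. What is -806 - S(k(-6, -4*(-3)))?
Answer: -820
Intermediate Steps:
k(Y, Z) = 2 + Z
-806 - S(k(-6, -4*(-3))) = -806 - (2 - 4*(-3)) = -806 - (2 + 12) = -806 - 1*14 = -806 - 14 = -820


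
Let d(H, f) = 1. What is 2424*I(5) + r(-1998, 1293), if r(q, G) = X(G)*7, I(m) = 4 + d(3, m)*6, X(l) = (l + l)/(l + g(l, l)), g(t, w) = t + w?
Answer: 72734/3 ≈ 24245.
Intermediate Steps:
X(l) = 2/3 (X(l) = (l + l)/(l + (l + l)) = (2*l)/(l + 2*l) = (2*l)/((3*l)) = (2*l)*(1/(3*l)) = 2/3)
I(m) = 10 (I(m) = 4 + 1*6 = 4 + 6 = 10)
r(q, G) = 14/3 (r(q, G) = (2/3)*7 = 14/3)
2424*I(5) + r(-1998, 1293) = 2424*10 + 14/3 = 24240 + 14/3 = 72734/3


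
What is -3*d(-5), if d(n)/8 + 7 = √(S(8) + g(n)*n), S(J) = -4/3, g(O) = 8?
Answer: 168 - 16*I*√93 ≈ 168.0 - 154.3*I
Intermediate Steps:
S(J) = -4/3 (S(J) = -4*⅓ = -4/3)
d(n) = -56 + 8*√(-4/3 + 8*n)
-3*d(-5) = -3*(-56 + 16*√(-3 + 18*(-5))/3) = -3*(-56 + 16*√(-3 - 90)/3) = -3*(-56 + 16*√(-93)/3) = -3*(-56 + 16*(I*√93)/3) = -3*(-56 + 16*I*√93/3) = 168 - 16*I*√93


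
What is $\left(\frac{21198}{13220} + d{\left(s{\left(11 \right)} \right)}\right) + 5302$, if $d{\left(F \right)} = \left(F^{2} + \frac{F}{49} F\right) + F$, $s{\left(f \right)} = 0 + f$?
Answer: $\frac{1761337421}{323890} \approx 5438.1$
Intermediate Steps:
$s{\left(f \right)} = f$
$d{\left(F \right)} = F + \frac{50 F^{2}}{49}$ ($d{\left(F \right)} = \left(F^{2} + F \frac{1}{49} F\right) + F = \left(F^{2} + \frac{F}{49} F\right) + F = \left(F^{2} + \frac{F^{2}}{49}\right) + F = \frac{50 F^{2}}{49} + F = F + \frac{50 F^{2}}{49}$)
$\left(\frac{21198}{13220} + d{\left(s{\left(11 \right)} \right)}\right) + 5302 = \left(\frac{21198}{13220} + \frac{1}{49} \cdot 11 \left(49 + 50 \cdot 11\right)\right) + 5302 = \left(21198 \cdot \frac{1}{13220} + \frac{1}{49} \cdot 11 \left(49 + 550\right)\right) + 5302 = \left(\frac{10599}{6610} + \frac{1}{49} \cdot 11 \cdot 599\right) + 5302 = \left(\frac{10599}{6610} + \frac{6589}{49}\right) + 5302 = \frac{44072641}{323890} + 5302 = \frac{1761337421}{323890}$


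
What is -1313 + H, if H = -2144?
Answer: -3457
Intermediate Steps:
-1313 + H = -1313 - 2144 = -3457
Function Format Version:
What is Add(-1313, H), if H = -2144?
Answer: -3457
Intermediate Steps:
Add(-1313, H) = Add(-1313, -2144) = -3457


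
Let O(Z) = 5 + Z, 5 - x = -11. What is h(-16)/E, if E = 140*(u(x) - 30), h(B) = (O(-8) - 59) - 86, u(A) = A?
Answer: 37/490 ≈ 0.075510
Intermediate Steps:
x = 16 (x = 5 - 1*(-11) = 5 + 11 = 16)
h(B) = -148 (h(B) = ((5 - 8) - 59) - 86 = (-3 - 59) - 86 = -62 - 86 = -148)
E = -1960 (E = 140*(16 - 30) = 140*(-14) = -1960)
h(-16)/E = -148/(-1960) = -148*(-1/1960) = 37/490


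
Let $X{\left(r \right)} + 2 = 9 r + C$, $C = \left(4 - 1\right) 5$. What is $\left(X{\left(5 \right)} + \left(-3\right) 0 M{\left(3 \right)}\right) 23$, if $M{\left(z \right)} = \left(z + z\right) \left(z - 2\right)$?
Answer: $1334$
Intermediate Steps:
$M{\left(z \right)} = 2 z \left(-2 + z\right)$
$C = 15$ ($C = 3 \cdot 5 = 15$)
$X{\left(r \right)} = 13 + 9 r$ ($X{\left(r \right)} = -2 + \left(9 r + 15\right) = -2 + \left(15 + 9 r\right) = 13 + 9 r$)
$\left(X{\left(5 \right)} + \left(-3\right) 0 M{\left(3 \right)}\right) 23 = \left(\left(13 + 9 \cdot 5\right) + \left(-3\right) 0 \cdot 2 \cdot 3 \left(-2 + 3\right)\right) 23 = \left(\left(13 + 45\right) + 0 \cdot 2 \cdot 3 \cdot 1\right) 23 = \left(58 + 0 \cdot 6\right) 23 = \left(58 + 0\right) 23 = 58 \cdot 23 = 1334$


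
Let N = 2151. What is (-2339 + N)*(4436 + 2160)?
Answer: -1240048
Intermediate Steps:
(-2339 + N)*(4436 + 2160) = (-2339 + 2151)*(4436 + 2160) = -188*6596 = -1240048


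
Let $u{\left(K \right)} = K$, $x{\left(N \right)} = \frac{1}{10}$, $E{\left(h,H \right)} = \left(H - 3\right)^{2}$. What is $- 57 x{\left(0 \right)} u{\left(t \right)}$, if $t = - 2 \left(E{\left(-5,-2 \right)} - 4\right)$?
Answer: $\frac{1197}{5} \approx 239.4$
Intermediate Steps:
$E{\left(h,H \right)} = \left(-3 + H\right)^{2}$
$t = -42$ ($t = - 2 \left(\left(-3 - 2\right)^{2} - 4\right) = - 2 \left(\left(-5\right)^{2} - 4\right) = - 2 \left(25 - 4\right) = \left(-2\right) 21 = -42$)
$x{\left(N \right)} = \frac{1}{10}$
$- 57 x{\left(0 \right)} u{\left(t \right)} = \left(-57\right) \frac{1}{10} \left(-42\right) = \left(- \frac{57}{10}\right) \left(-42\right) = \frac{1197}{5}$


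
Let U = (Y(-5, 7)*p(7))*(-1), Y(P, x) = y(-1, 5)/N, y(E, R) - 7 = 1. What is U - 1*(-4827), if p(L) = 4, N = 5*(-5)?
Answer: 120707/25 ≈ 4828.3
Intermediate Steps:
y(E, R) = 8 (y(E, R) = 7 + 1 = 8)
N = -25
Y(P, x) = -8/25 (Y(P, x) = 8/(-25) = 8*(-1/25) = -8/25)
U = 32/25 (U = -8/25*4*(-1) = -32/25*(-1) = 32/25 ≈ 1.2800)
U - 1*(-4827) = 32/25 - 1*(-4827) = 32/25 + 4827 = 120707/25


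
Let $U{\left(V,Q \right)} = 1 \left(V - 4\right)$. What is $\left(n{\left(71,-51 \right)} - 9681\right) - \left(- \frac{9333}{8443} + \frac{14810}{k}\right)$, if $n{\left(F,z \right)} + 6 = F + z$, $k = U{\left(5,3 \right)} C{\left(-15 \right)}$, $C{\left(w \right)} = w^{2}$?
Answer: $- \frac{3697419826}{379935} \approx -9731.7$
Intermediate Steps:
$U{\left(V,Q \right)} = -4 + V$ ($U{\left(V,Q \right)} = 1 \left(-4 + V\right) = -4 + V$)
$k = 225$ ($k = \left(-4 + 5\right) \left(-15\right)^{2} = 1 \cdot 225 = 225$)
$n{\left(F,z \right)} = -6 + F + z$ ($n{\left(F,z \right)} = -6 + \left(F + z\right) = -6 + F + z$)
$\left(n{\left(71,-51 \right)} - 9681\right) - \left(- \frac{9333}{8443} + \frac{14810}{k}\right) = \left(\left(-6 + 71 - 51\right) - 9681\right) - \left(- \frac{9333}{8443} + \frac{2962}{45}\right) = \left(14 - 9681\right) - \frac{24588181}{379935} = -9667 + \left(\frac{9333}{8443} - \frac{2962}{45}\right) = -9667 - \frac{24588181}{379935} = - \frac{3697419826}{379935}$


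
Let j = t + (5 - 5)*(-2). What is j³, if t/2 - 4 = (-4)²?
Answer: 64000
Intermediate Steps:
t = 40 (t = 8 + 2*(-4)² = 8 + 2*16 = 8 + 32 = 40)
j = 40 (j = 40 + (5 - 5)*(-2) = 40 + 0*(-2) = 40 + 0 = 40)
j³ = 40³ = 64000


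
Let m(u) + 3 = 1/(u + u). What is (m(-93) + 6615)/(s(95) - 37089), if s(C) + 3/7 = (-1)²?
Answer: -8608817/48289134 ≈ -0.17828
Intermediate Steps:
m(u) = -3 + 1/(2*u) (m(u) = -3 + 1/(u + u) = -3 + 1/(2*u))
s(C) = 4/7 (s(C) = -3/7 + (-1)² = -3/7 + 1 = 4/7)
(m(-93) + 6615)/(s(95) - 37089) = ((-3 + (½)/(-93)) + 6615)/(4/7 - 37089) = ((-3 + (½)*(-1/93)) + 6615)/(-259619/7) = ((-3 - 1/186) + 6615)*(-7/259619) = (-559/186 + 6615)*(-7/259619) = (1229831/186)*(-7/259619) = -8608817/48289134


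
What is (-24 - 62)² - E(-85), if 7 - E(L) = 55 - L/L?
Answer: 7443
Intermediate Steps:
E(L) = -47 (E(L) = 7 - (55 - L/L) = 7 - (55 - 1*1) = 7 - (55 - 1) = 7 - 1*54 = 7 - 54 = -47)
(-24 - 62)² - E(-85) = (-24 - 62)² - 1*(-47) = (-86)² + 47 = 7396 + 47 = 7443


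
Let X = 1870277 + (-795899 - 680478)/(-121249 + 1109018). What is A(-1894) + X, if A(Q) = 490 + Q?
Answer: 1846013337960/987769 ≈ 1.8689e+6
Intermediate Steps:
X = 1847400165636/987769 (X = 1870277 - 1476377/987769 = 1847400165636/987769 ≈ 1.8703e+6)
A(-1894) + X = (490 - 1894) + 1847400165636/987769 = -1404 + 1847400165636/987769 = 1846013337960/987769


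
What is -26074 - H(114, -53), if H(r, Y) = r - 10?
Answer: -26178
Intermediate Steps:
H(r, Y) = -10 + r
-26074 - H(114, -53) = -26074 - (-10 + 114) = -26074 - 1*104 = -26074 - 104 = -26178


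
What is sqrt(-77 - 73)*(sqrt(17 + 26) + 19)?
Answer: 5*I*sqrt(6)*(19 + sqrt(43)) ≈ 313.01*I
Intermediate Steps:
sqrt(-77 - 73)*(sqrt(17 + 26) + 19) = sqrt(-150)*(sqrt(43) + 19) = (5*I*sqrt(6))*(19 + sqrt(43)) = 5*I*sqrt(6)*(19 + sqrt(43))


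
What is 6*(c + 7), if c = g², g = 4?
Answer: 138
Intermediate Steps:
c = 16 (c = 4² = 16)
6*(c + 7) = 6*(16 + 7) = 6*23 = 138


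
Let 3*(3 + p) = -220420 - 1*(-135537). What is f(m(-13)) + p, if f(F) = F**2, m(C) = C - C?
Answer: -84892/3 ≈ -28297.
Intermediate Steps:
m(C) = 0
p = -84892/3 (p = -3 + (-220420 - 1*(-135537))/3 = -3 + (-220420 + 135537)/3 = -3 + (1/3)*(-84883) = -3 - 84883/3 = -84892/3 ≈ -28297.)
f(m(-13)) + p = 0**2 - 84892/3 = 0 - 84892/3 = -84892/3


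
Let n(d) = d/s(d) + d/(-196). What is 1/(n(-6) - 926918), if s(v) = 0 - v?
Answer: -98/90838059 ≈ -1.0788e-6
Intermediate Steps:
s(v) = -v
n(d) = -1 - d/196 (n(d) = d/((-d)) + d/(-196) = d*(-1/d) + d*(-1/196) = -1 - d/196)
1/(n(-6) - 926918) = 1/((-1 - 1/196*(-6)) - 926918) = 1/((-1 + 3/98) - 926918) = 1/(-95/98 - 926918) = 1/(-90838059/98) = -98/90838059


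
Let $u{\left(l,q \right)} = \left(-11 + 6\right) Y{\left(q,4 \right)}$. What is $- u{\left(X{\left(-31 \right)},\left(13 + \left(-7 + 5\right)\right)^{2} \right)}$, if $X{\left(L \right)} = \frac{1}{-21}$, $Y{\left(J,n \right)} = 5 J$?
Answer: $3025$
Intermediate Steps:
$X{\left(L \right)} = - \frac{1}{21}$
$u{\left(l,q \right)} = - 25 q$ ($u{\left(l,q \right)} = \left(-11 + 6\right) 5 q = - 5 \cdot 5 q = - 25 q$)
$- u{\left(X{\left(-31 \right)},\left(13 + \left(-7 + 5\right)\right)^{2} \right)} = - \left(-25\right) \left(13 + \left(-7 + 5\right)\right)^{2} = - \left(-25\right) \left(13 - 2\right)^{2} = - \left(-25\right) 11^{2} = - \left(-25\right) 121 = \left(-1\right) \left(-3025\right) = 3025$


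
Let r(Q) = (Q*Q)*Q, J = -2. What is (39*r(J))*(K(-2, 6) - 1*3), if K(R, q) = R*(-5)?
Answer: -2184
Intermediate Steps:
r(Q) = Q**3 (r(Q) = Q**2*Q = Q**3)
K(R, q) = -5*R
(39*r(J))*(K(-2, 6) - 1*3) = (39*(-2)**3)*(-5*(-2) - 1*3) = (39*(-8))*(10 - 3) = -312*7 = -2184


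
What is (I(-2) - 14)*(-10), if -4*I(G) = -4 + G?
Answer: 125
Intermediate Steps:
I(G) = 1 - G/4 (I(G) = -(-4 + G)/4 = 1 - G/4)
(I(-2) - 14)*(-10) = ((1 - ¼*(-2)) - 14)*(-10) = ((1 + ½) - 14)*(-10) = (3/2 - 14)*(-10) = -25/2*(-10) = 125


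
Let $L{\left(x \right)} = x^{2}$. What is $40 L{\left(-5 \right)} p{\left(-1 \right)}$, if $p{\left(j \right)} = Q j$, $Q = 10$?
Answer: $-10000$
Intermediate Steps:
$p{\left(j \right)} = 10 j$
$40 L{\left(-5 \right)} p{\left(-1 \right)} = 40 \left(-5\right)^{2} \cdot 10 \left(-1\right) = 40 \cdot 25 \left(-10\right) = 1000 \left(-10\right) = -10000$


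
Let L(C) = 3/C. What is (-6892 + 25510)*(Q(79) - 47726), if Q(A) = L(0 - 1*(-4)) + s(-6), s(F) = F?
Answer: -1777320825/2 ≈ -8.8866e+8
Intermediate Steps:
Q(A) = -21/4 (Q(A) = 3/(0 - 1*(-4)) - 6 = 3/(0 + 4) - 6 = 3/4 - 6 = 3*(¼) - 6 = ¾ - 6 = -21/4)
(-6892 + 25510)*(Q(79) - 47726) = (-6892 + 25510)*(-21/4 - 47726) = 18618*(-190925/4) = -1777320825/2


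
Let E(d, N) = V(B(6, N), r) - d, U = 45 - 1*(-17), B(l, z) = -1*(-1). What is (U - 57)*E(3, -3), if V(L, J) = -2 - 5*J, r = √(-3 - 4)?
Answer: -25 - 25*I*√7 ≈ -25.0 - 66.144*I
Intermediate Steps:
B(l, z) = 1
r = I*√7 (r = √(-7) = I*√7 ≈ 2.6458*I)
U = 62 (U = 45 + 17 = 62)
E(d, N) = -2 - d - 5*I*√7 (E(d, N) = (-2 - 5*I*√7) - d = -2 - d - 5*I*√7)
(U - 57)*E(3, -3) = (62 - 57)*(-2 - 1*3 - 5*I*√7) = 5*(-2 - 3 - 5*I*√7) = 5*(-5 - 5*I*√7) = -25 - 25*I*√7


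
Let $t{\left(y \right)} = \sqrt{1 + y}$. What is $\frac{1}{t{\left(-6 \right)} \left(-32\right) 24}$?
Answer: $\frac{i \sqrt{5}}{3840} \approx 0.00058231 i$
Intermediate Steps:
$\frac{1}{t{\left(-6 \right)} \left(-32\right) 24} = \frac{1}{\sqrt{1 - 6} \left(-32\right) 24} = \frac{1}{\sqrt{-5} \left(-32\right) 24} = \frac{1}{i \sqrt{5} \left(-32\right) 24} = \frac{1}{- 32 i \sqrt{5} \cdot 24} = \frac{1}{\left(-768\right) i \sqrt{5}} = \frac{i \sqrt{5}}{3840}$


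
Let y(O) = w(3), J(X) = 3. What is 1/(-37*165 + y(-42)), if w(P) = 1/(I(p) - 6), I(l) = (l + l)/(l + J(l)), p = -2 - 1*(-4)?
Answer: -26/158735 ≈ -0.00016379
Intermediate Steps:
p = 2 (p = -2 + 4 = 2)
I(l) = 2*l/(3 + l) (I(l) = (l + l)/(l + 3) = (2*l)/(3 + l) = 2*l/(3 + l))
w(P) = -5/26 (w(P) = 1/(2*2/(3 + 2) - 6) = 1/(2*2/5 - 6) = 1/(2*2*(⅕) - 6) = 1/(⅘ - 6) = 1/(-26/5) = -5/26)
y(O) = -5/26
1/(-37*165 + y(-42)) = 1/(-37*165 - 5/26) = 1/(-6105 - 5/26) = 1/(-158735/26) = -26/158735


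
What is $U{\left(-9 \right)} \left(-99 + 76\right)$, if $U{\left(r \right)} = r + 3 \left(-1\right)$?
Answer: $276$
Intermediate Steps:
$U{\left(r \right)} = -3 + r$ ($U{\left(r \right)} = r - 3 = -3 + r$)
$U{\left(-9 \right)} \left(-99 + 76\right) = \left(-3 - 9\right) \left(-99 + 76\right) = \left(-12\right) \left(-23\right) = 276$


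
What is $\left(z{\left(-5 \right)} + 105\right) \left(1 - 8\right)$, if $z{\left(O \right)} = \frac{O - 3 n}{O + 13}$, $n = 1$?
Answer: $-728$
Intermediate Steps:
$z{\left(O \right)} = \frac{-3 + O}{13 + O}$ ($z{\left(O \right)} = \frac{O - 3}{O + 13} = \frac{O - 3}{13 + O} = \frac{-3 + O}{13 + O}$)
$\left(z{\left(-5 \right)} + 105\right) \left(1 - 8\right) = \left(\frac{-3 - 5}{13 - 5} + 105\right) \left(1 - 8\right) = \left(\frac{1}{8} \left(-8\right) + 105\right) \left(1 - 8\right) = \left(\frac{1}{8} \left(-8\right) + 105\right) \left(-7\right) = \left(-1 + 105\right) \left(-7\right) = 104 \left(-7\right) = -728$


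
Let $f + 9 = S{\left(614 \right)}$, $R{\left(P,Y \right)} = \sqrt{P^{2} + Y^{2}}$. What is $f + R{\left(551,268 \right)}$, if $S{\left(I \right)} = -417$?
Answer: $-426 + 5 \sqrt{15017} \approx 186.72$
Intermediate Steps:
$f = -426$ ($f = -9 - 417 = -426$)
$f + R{\left(551,268 \right)} = -426 + \sqrt{551^{2} + 268^{2}} = -426 + \sqrt{303601 + 71824} = -426 + \sqrt{375425} = -426 + 5 \sqrt{15017}$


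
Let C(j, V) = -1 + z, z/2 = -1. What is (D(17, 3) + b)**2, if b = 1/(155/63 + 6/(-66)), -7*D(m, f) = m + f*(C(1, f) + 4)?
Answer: 783384121/132112036 ≈ 5.9297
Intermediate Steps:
z = -2 (z = 2*(-1) = -2)
C(j, V) = -3 (C(j, V) = -1 - 2 = -3)
D(m, f) = -f/7 - m/7 (D(m, f) = -(m + f*(-3 + 4))/7 = -(m + f*1)/7 = -(m + f)/7 = -(f + m)/7 = -f/7 - m/7)
b = 693/1642 (b = 1/(155*(1/63) + 6*(-1/66)) = 1/(155/63 - 1/11) = 1/(1642/693) = 693/1642 ≈ 0.42205)
(D(17, 3) + b)**2 = ((-1/7*3 - 1/7*17) + 693/1642)**2 = ((-3/7 - 17/7) + 693/1642)**2 = (-20/7 + 693/1642)**2 = (-27989/11494)**2 = 783384121/132112036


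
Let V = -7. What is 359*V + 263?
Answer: -2250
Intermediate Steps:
359*V + 263 = 359*(-7) + 263 = -2513 + 263 = -2250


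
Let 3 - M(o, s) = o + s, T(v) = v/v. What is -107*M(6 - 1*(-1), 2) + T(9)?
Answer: 643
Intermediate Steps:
T(v) = 1
M(o, s) = 3 - o - s (M(o, s) = 3 - (o + s) = 3 + (-o - s) = 3 - o - s)
-107*M(6 - 1*(-1), 2) + T(9) = -107*(3 - (6 - 1*(-1)) - 1*2) + 1 = -107*(3 - (6 + 1) - 2) + 1 = -107*(3 - 1*7 - 2) + 1 = -107*(3 - 7 - 2) + 1 = -107*(-6) + 1 = 642 + 1 = 643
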